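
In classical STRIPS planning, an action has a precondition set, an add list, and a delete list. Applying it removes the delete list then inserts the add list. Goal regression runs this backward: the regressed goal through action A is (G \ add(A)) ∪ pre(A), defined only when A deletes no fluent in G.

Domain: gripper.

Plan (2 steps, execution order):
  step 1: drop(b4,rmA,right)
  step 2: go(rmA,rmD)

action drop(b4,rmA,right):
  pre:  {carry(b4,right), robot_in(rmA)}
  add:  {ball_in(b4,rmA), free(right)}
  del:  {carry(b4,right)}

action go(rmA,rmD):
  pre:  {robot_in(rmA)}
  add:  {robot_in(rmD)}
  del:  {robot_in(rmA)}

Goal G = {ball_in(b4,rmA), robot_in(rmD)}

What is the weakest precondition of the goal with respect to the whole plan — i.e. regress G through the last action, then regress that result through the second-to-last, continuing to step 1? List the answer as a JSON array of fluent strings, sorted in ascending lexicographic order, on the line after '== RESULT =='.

Work backward from the goal:
  through step 2 (go(rmA,rmD)): drop {robot_in(rmD)}, keep {ball_in(b4,rmA)}, require {robot_in(rmA)}
    → {ball_in(b4,rmA), robot_in(rmA)}
  through step 1 (drop(b4,rmA,right)): drop {ball_in(b4,rmA)}, keep {robot_in(rmA)}, require {carry(b4,right), robot_in(rmA)}
    → {carry(b4,right), robot_in(rmA)}

== RESULT ==
["carry(b4,right)", "robot_in(rmA)"]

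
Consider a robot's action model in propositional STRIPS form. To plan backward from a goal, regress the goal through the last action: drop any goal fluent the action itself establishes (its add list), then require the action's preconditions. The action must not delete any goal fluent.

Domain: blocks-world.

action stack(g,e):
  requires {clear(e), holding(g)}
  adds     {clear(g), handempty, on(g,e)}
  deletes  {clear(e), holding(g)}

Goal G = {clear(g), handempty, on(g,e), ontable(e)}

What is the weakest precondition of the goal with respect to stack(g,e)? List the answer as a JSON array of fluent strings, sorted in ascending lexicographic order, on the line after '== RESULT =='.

Compute (G \ add) ∪ pre:
  G ∩ del = {}  (empty — regression defined)
  G \ add = {clear(g), handempty, on(g,e), ontable(e)} \ {clear(g), handempty, on(g,e)} = {ontable(e)}
  ∪ pre   = {ontable(e)} ∪ {clear(e), holding(g)}
          = {clear(e), holding(g), ontable(e)}

== RESULT ==
["clear(e)", "holding(g)", "ontable(e)"]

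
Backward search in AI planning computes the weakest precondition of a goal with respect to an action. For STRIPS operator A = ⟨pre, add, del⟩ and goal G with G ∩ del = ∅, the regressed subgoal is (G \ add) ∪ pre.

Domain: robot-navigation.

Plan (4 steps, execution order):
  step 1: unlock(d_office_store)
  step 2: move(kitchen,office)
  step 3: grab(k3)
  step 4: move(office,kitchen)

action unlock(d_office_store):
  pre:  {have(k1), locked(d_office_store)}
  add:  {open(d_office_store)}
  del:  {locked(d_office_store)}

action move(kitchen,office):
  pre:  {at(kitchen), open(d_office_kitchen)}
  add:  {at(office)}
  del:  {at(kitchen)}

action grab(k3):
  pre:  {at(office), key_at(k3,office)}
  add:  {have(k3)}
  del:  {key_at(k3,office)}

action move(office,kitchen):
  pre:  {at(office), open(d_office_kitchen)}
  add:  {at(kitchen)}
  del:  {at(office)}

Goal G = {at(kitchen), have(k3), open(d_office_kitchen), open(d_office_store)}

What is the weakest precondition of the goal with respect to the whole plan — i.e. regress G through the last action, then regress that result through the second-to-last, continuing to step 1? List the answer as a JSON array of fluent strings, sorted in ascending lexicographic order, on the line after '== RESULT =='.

Regress step by step:
  through step 4 (move(office,kitchen)): drop {at(kitchen)}, keep {have(k3), open(d_office_kitchen), open(d_office_store)}, require {at(office), open(d_office_kitchen)}
    → {at(office), have(k3), open(d_office_kitchen), open(d_office_store)}
  through step 3 (grab(k3)): drop {have(k3)}, keep {at(office), open(d_office_kitchen), open(d_office_store)}, require {at(office), key_at(k3,office)}
    → {at(office), key_at(k3,office), open(d_office_kitchen), open(d_office_store)}
  through step 2 (move(kitchen,office)): drop {at(office)}, keep {key_at(k3,office), open(d_office_kitchen), open(d_office_store)}, require {at(kitchen), open(d_office_kitchen)}
    → {at(kitchen), key_at(k3,office), open(d_office_kitchen), open(d_office_store)}
  through step 1 (unlock(d_office_store)): drop {open(d_office_store)}, keep {at(kitchen), key_at(k3,office), open(d_office_kitchen)}, require {have(k1), locked(d_office_store)}
    → {at(kitchen), have(k1), key_at(k3,office), locked(d_office_store), open(d_office_kitchen)}

== RESULT ==
["at(kitchen)", "have(k1)", "key_at(k3,office)", "locked(d_office_store)", "open(d_office_kitchen)"]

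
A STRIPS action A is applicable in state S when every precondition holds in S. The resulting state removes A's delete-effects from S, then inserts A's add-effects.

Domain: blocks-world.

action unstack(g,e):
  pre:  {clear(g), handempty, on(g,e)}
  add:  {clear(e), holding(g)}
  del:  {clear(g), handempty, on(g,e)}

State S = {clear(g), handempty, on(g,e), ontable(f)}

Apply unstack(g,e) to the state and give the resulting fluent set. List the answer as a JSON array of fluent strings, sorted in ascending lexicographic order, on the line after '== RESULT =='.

Progress:
  pre ⊆ S: {clear(g), handempty, on(g,e)} ⊆ S  — applicable
  S \ del = {ontable(f)}
  ∪ add   = {clear(e), holding(g), ontable(f)}

== RESULT ==
["clear(e)", "holding(g)", "ontable(f)"]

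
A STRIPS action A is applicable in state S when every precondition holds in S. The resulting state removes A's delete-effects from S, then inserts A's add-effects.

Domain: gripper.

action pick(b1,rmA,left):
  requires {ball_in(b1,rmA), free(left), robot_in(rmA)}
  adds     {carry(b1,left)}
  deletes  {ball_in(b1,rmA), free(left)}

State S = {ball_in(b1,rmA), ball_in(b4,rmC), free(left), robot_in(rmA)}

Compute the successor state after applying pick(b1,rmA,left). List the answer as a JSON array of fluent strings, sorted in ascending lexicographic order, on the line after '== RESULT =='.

Compute (S \ del) ∪ add:
  pre ⊆ S: {ball_in(b1,rmA), free(left), robot_in(rmA)} ⊆ S  — applicable
  S \ del = {ball_in(b4,rmC), robot_in(rmA)}
  ∪ add   = {ball_in(b4,rmC), carry(b1,left), robot_in(rmA)}

== RESULT ==
["ball_in(b4,rmC)", "carry(b1,left)", "robot_in(rmA)"]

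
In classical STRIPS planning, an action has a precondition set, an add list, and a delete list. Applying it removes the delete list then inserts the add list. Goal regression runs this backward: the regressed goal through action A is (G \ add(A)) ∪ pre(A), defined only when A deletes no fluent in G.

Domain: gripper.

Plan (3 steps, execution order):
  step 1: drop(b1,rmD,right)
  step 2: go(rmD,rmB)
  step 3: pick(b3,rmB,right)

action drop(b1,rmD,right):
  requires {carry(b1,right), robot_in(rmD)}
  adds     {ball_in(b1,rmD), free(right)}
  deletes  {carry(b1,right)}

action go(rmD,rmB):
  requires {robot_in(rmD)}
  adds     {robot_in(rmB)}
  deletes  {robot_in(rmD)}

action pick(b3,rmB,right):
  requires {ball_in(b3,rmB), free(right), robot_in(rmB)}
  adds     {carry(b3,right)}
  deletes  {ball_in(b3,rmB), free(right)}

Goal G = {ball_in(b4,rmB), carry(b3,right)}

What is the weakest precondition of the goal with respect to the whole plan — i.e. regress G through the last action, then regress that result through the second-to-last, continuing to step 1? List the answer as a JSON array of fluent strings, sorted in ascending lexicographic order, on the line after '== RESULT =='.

Work backward from the goal:
  through step 3 (pick(b3,rmB,right)): drop {carry(b3,right)}, keep {ball_in(b4,rmB)}, require {ball_in(b3,rmB), free(right), robot_in(rmB)}
    → {ball_in(b3,rmB), ball_in(b4,rmB), free(right), robot_in(rmB)}
  through step 2 (go(rmD,rmB)): drop {robot_in(rmB)}, keep {ball_in(b3,rmB), ball_in(b4,rmB), free(right)}, require {robot_in(rmD)}
    → {ball_in(b3,rmB), ball_in(b4,rmB), free(right), robot_in(rmD)}
  through step 1 (drop(b1,rmD,right)): drop {free(right)}, keep {ball_in(b3,rmB), ball_in(b4,rmB), robot_in(rmD)}, require {carry(b1,right), robot_in(rmD)}
    → {ball_in(b3,rmB), ball_in(b4,rmB), carry(b1,right), robot_in(rmD)}

== RESULT ==
["ball_in(b3,rmB)", "ball_in(b4,rmB)", "carry(b1,right)", "robot_in(rmD)"]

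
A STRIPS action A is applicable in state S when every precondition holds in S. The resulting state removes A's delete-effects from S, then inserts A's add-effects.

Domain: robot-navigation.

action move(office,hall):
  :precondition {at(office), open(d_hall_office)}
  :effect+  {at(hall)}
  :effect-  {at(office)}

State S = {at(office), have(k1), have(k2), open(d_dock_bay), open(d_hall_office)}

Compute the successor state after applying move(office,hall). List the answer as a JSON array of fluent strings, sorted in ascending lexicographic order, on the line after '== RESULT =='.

Compute (S \ del) ∪ add:
  pre ⊆ S: {at(office), open(d_hall_office)} ⊆ S  — applicable
  S \ del = {have(k1), have(k2), open(d_dock_bay), open(d_hall_office)}
  ∪ add   = {at(hall), have(k1), have(k2), open(d_dock_bay), open(d_hall_office)}

== RESULT ==
["at(hall)", "have(k1)", "have(k2)", "open(d_dock_bay)", "open(d_hall_office)"]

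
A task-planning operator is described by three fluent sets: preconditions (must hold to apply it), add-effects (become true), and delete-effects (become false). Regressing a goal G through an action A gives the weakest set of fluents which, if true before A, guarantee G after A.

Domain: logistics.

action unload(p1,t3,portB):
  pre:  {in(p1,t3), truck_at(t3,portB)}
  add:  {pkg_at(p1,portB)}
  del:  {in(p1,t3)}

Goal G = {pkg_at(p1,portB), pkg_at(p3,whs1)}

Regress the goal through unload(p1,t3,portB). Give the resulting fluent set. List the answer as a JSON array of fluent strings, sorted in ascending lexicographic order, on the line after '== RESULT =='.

Regress:
  G ∩ del = {}  (empty — regression defined)
  G \ add = {pkg_at(p1,portB), pkg_at(p3,whs1)} \ {pkg_at(p1,portB)} = {pkg_at(p3,whs1)}
  ∪ pre   = {pkg_at(p3,whs1)} ∪ {in(p1,t3), truck_at(t3,portB)}
          = {in(p1,t3), pkg_at(p3,whs1), truck_at(t3,portB)}

== RESULT ==
["in(p1,t3)", "pkg_at(p3,whs1)", "truck_at(t3,portB)"]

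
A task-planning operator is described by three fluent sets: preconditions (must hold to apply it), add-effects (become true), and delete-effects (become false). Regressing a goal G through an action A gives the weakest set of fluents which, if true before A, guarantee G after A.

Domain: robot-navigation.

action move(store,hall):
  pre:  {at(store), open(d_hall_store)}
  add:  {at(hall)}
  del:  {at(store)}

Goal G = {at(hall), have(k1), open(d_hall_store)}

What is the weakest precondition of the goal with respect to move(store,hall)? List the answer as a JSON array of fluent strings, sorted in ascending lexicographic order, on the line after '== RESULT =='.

Regress:
  G ∩ del = {}  (empty — regression defined)
  G \ add = {at(hall), have(k1), open(d_hall_store)} \ {at(hall)} = {have(k1), open(d_hall_store)}
  ∪ pre   = {have(k1), open(d_hall_store)} ∪ {at(store), open(d_hall_store)}
          = {at(store), have(k1), open(d_hall_store)}

== RESULT ==
["at(store)", "have(k1)", "open(d_hall_store)"]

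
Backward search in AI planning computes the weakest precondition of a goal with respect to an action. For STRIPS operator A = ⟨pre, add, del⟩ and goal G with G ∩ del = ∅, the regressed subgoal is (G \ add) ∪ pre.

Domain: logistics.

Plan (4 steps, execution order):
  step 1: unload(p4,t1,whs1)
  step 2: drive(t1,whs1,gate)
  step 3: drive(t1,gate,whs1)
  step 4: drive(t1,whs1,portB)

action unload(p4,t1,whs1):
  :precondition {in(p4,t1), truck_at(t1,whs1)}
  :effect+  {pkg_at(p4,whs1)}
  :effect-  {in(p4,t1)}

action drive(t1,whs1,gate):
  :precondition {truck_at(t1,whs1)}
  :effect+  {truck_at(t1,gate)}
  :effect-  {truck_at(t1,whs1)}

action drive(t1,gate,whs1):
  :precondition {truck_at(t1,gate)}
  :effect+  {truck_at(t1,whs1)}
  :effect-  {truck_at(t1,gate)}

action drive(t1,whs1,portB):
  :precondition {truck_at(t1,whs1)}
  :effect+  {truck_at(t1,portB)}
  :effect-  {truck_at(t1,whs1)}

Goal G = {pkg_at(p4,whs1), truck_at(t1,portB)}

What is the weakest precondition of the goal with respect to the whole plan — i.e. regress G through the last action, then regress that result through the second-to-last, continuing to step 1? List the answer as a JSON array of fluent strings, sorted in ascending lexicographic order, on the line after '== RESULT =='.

Regress step by step:
  through step 4 (drive(t1,whs1,portB)): drop {truck_at(t1,portB)}, keep {pkg_at(p4,whs1)}, require {truck_at(t1,whs1)}
    → {pkg_at(p4,whs1), truck_at(t1,whs1)}
  through step 3 (drive(t1,gate,whs1)): drop {truck_at(t1,whs1)}, keep {pkg_at(p4,whs1)}, require {truck_at(t1,gate)}
    → {pkg_at(p4,whs1), truck_at(t1,gate)}
  through step 2 (drive(t1,whs1,gate)): drop {truck_at(t1,gate)}, keep {pkg_at(p4,whs1)}, require {truck_at(t1,whs1)}
    → {pkg_at(p4,whs1), truck_at(t1,whs1)}
  through step 1 (unload(p4,t1,whs1)): drop {pkg_at(p4,whs1)}, keep {truck_at(t1,whs1)}, require {in(p4,t1), truck_at(t1,whs1)}
    → {in(p4,t1), truck_at(t1,whs1)}

== RESULT ==
["in(p4,t1)", "truck_at(t1,whs1)"]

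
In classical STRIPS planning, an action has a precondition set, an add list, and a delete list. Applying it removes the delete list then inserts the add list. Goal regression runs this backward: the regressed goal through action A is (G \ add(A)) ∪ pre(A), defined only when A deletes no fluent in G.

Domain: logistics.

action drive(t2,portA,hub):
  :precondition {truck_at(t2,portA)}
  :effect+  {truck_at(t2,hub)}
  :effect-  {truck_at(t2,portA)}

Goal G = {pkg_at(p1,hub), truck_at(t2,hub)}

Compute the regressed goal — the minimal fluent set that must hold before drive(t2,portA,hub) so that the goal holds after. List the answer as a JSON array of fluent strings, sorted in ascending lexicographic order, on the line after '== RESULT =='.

Compute (G \ add) ∪ pre:
  G ∩ del = {}  (empty — regression defined)
  G \ add = {pkg_at(p1,hub), truck_at(t2,hub)} \ {truck_at(t2,hub)} = {pkg_at(p1,hub)}
  ∪ pre   = {pkg_at(p1,hub)} ∪ {truck_at(t2,portA)}
          = {pkg_at(p1,hub), truck_at(t2,portA)}

== RESULT ==
["pkg_at(p1,hub)", "truck_at(t2,portA)"]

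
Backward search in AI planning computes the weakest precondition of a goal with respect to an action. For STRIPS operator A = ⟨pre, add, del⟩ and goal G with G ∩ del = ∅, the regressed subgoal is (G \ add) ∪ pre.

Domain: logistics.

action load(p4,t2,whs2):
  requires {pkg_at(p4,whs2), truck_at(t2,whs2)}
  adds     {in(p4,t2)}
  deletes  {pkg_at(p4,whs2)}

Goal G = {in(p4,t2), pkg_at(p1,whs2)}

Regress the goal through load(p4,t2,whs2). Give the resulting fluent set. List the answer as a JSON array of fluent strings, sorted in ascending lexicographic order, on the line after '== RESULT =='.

Regress:
  G ∩ del = {}  (empty — regression defined)
  G \ add = {in(p4,t2), pkg_at(p1,whs2)} \ {in(p4,t2)} = {pkg_at(p1,whs2)}
  ∪ pre   = {pkg_at(p1,whs2)} ∪ {pkg_at(p4,whs2), truck_at(t2,whs2)}
          = {pkg_at(p1,whs2), pkg_at(p4,whs2), truck_at(t2,whs2)}

== RESULT ==
["pkg_at(p1,whs2)", "pkg_at(p4,whs2)", "truck_at(t2,whs2)"]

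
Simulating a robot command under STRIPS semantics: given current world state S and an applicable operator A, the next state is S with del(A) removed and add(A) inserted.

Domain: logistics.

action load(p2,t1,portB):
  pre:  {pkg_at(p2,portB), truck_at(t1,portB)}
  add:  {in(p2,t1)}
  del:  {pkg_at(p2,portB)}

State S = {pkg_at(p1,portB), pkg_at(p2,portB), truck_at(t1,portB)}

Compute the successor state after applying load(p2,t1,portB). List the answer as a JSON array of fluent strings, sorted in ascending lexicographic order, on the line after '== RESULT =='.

Compute (S \ del) ∪ add:
  pre ⊆ S: {pkg_at(p2,portB), truck_at(t1,portB)} ⊆ S  — applicable
  S \ del = {pkg_at(p1,portB), truck_at(t1,portB)}
  ∪ add   = {in(p2,t1), pkg_at(p1,portB), truck_at(t1,portB)}

== RESULT ==
["in(p2,t1)", "pkg_at(p1,portB)", "truck_at(t1,portB)"]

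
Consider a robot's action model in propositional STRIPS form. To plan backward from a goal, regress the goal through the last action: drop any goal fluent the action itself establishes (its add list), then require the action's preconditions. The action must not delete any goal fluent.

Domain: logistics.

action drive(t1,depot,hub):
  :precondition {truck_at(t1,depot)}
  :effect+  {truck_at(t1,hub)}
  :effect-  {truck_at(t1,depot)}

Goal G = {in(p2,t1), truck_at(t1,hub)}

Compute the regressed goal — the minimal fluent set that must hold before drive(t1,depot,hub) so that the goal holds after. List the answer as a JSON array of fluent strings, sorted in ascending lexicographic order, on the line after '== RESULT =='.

Regress:
  G ∩ del = {}  (empty — regression defined)
  G \ add = {in(p2,t1), truck_at(t1,hub)} \ {truck_at(t1,hub)} = {in(p2,t1)}
  ∪ pre   = {in(p2,t1)} ∪ {truck_at(t1,depot)}
          = {in(p2,t1), truck_at(t1,depot)}

== RESULT ==
["in(p2,t1)", "truck_at(t1,depot)"]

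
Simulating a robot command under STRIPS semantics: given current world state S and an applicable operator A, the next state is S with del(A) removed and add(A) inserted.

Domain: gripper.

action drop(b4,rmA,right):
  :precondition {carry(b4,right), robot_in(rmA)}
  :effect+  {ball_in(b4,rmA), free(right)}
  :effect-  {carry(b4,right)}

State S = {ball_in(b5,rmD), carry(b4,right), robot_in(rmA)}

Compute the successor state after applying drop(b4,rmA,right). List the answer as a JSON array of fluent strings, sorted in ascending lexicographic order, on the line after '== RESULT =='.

Progress:
  pre ⊆ S: {carry(b4,right), robot_in(rmA)} ⊆ S  — applicable
  S \ del = {ball_in(b5,rmD), robot_in(rmA)}
  ∪ add   = {ball_in(b4,rmA), ball_in(b5,rmD), free(right), robot_in(rmA)}

== RESULT ==
["ball_in(b4,rmA)", "ball_in(b5,rmD)", "free(right)", "robot_in(rmA)"]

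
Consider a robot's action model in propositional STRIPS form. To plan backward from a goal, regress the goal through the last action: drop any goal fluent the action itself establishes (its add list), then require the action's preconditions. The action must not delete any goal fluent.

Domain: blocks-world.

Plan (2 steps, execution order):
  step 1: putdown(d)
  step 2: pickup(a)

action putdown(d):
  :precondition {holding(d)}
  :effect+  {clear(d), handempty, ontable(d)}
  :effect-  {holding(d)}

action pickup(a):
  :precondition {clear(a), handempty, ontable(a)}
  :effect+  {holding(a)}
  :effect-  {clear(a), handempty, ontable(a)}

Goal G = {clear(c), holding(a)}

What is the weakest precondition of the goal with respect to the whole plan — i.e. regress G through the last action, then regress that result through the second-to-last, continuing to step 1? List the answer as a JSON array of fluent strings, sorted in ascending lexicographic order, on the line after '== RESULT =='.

Work backward from the goal:
  through step 2 (pickup(a)): drop {holding(a)}, keep {clear(c)}, require {clear(a), handempty, ontable(a)}
    → {clear(a), clear(c), handempty, ontable(a)}
  through step 1 (putdown(d)): drop {handempty}, keep {clear(a), clear(c), ontable(a)}, require {holding(d)}
    → {clear(a), clear(c), holding(d), ontable(a)}

== RESULT ==
["clear(a)", "clear(c)", "holding(d)", "ontable(a)"]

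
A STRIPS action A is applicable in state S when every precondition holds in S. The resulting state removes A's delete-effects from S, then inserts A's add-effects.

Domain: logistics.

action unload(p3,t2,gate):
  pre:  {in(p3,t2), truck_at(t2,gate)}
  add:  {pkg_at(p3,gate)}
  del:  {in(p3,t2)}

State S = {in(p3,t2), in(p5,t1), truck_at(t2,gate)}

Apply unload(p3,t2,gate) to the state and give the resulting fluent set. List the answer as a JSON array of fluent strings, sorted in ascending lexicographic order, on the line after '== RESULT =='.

Compute (S \ del) ∪ add:
  pre ⊆ S: {in(p3,t2), truck_at(t2,gate)} ⊆ S  — applicable
  S \ del = {in(p5,t1), truck_at(t2,gate)}
  ∪ add   = {in(p5,t1), pkg_at(p3,gate), truck_at(t2,gate)}

== RESULT ==
["in(p5,t1)", "pkg_at(p3,gate)", "truck_at(t2,gate)"]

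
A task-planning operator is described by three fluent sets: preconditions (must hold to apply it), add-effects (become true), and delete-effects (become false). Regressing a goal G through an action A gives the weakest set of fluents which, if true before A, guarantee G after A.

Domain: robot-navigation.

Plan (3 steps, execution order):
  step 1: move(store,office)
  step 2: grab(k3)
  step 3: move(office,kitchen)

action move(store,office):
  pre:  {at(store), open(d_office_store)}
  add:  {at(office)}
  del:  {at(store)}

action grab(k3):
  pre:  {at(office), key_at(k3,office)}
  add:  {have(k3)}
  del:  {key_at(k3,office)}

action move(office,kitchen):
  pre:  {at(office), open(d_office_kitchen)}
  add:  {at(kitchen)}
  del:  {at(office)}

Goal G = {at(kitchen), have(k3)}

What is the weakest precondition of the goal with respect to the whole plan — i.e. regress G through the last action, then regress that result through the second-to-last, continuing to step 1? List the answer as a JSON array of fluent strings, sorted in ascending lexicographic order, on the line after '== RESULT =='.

Work backward from the goal:
  through step 3 (move(office,kitchen)): drop {at(kitchen)}, keep {have(k3)}, require {at(office), open(d_office_kitchen)}
    → {at(office), have(k3), open(d_office_kitchen)}
  through step 2 (grab(k3)): drop {have(k3)}, keep {at(office), open(d_office_kitchen)}, require {at(office), key_at(k3,office)}
    → {at(office), key_at(k3,office), open(d_office_kitchen)}
  through step 1 (move(store,office)): drop {at(office)}, keep {key_at(k3,office), open(d_office_kitchen)}, require {at(store), open(d_office_store)}
    → {at(store), key_at(k3,office), open(d_office_kitchen), open(d_office_store)}

== RESULT ==
["at(store)", "key_at(k3,office)", "open(d_office_kitchen)", "open(d_office_store)"]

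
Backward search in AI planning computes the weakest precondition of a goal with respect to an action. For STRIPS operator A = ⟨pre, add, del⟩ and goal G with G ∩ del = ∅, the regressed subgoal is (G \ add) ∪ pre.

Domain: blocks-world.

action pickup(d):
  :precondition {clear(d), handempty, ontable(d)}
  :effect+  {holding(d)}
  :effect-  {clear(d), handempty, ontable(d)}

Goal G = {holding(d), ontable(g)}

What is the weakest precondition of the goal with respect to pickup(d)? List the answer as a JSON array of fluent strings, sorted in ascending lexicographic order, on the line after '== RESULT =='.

Compute (G \ add) ∪ pre:
  G ∩ del = {}  (empty — regression defined)
  G \ add = {holding(d), ontable(g)} \ {holding(d)} = {ontable(g)}
  ∪ pre   = {ontable(g)} ∪ {clear(d), handempty, ontable(d)}
          = {clear(d), handempty, ontable(d), ontable(g)}

== RESULT ==
["clear(d)", "handempty", "ontable(d)", "ontable(g)"]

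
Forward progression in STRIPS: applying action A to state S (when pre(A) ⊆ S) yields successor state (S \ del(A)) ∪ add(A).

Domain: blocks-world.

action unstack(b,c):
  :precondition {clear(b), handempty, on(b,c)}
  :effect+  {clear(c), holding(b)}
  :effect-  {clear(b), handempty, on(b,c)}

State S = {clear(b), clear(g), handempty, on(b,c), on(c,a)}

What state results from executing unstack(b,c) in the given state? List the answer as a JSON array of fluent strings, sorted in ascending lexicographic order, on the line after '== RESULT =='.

Progress:
  pre ⊆ S: {clear(b), handempty, on(b,c)} ⊆ S  — applicable
  S \ del = {clear(g), on(c,a)}
  ∪ add   = {clear(c), clear(g), holding(b), on(c,a)}

== RESULT ==
["clear(c)", "clear(g)", "holding(b)", "on(c,a)"]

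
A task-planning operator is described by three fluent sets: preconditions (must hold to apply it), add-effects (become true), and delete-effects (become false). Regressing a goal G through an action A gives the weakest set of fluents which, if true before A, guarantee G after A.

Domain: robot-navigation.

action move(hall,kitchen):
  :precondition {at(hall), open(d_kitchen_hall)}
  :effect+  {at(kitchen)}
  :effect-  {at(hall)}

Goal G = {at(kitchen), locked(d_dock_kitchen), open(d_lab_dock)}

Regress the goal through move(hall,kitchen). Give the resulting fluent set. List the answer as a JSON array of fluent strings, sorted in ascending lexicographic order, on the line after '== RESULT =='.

Compute (G \ add) ∪ pre:
  G ∩ del = {}  (empty — regression defined)
  G \ add = {at(kitchen), locked(d_dock_kitchen), open(d_lab_dock)} \ {at(kitchen)} = {locked(d_dock_kitchen), open(d_lab_dock)}
  ∪ pre   = {locked(d_dock_kitchen), open(d_lab_dock)} ∪ {at(hall), open(d_kitchen_hall)}
          = {at(hall), locked(d_dock_kitchen), open(d_kitchen_hall), open(d_lab_dock)}

== RESULT ==
["at(hall)", "locked(d_dock_kitchen)", "open(d_kitchen_hall)", "open(d_lab_dock)"]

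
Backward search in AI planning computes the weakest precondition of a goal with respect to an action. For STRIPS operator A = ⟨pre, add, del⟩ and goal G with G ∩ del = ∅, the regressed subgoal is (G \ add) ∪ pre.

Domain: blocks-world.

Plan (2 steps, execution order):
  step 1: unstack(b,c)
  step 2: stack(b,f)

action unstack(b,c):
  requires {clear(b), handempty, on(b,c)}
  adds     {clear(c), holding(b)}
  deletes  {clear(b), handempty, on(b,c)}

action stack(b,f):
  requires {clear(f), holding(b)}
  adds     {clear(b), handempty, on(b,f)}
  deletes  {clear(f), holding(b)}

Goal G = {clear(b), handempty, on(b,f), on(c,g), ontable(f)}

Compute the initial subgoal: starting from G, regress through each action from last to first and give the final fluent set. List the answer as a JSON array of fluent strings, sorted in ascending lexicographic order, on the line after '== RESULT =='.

Regress step by step:
  through step 2 (stack(b,f)): drop {clear(b), handempty, on(b,f)}, keep {on(c,g), ontable(f)}, require {clear(f), holding(b)}
    → {clear(f), holding(b), on(c,g), ontable(f)}
  through step 1 (unstack(b,c)): drop {holding(b)}, keep {clear(f), on(c,g), ontable(f)}, require {clear(b), handempty, on(b,c)}
    → {clear(b), clear(f), handempty, on(b,c), on(c,g), ontable(f)}

== RESULT ==
["clear(b)", "clear(f)", "handempty", "on(b,c)", "on(c,g)", "ontable(f)"]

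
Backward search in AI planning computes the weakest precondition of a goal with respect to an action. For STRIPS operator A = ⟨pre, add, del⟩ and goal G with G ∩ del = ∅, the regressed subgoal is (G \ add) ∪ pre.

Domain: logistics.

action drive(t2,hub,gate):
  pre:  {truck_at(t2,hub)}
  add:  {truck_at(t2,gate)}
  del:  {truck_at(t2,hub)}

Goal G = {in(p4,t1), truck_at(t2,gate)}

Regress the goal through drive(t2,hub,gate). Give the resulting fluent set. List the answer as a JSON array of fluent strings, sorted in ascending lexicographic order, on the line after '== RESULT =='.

Compute (G \ add) ∪ pre:
  G ∩ del = {}  (empty — regression defined)
  G \ add = {in(p4,t1), truck_at(t2,gate)} \ {truck_at(t2,gate)} = {in(p4,t1)}
  ∪ pre   = {in(p4,t1)} ∪ {truck_at(t2,hub)}
          = {in(p4,t1), truck_at(t2,hub)}

== RESULT ==
["in(p4,t1)", "truck_at(t2,hub)"]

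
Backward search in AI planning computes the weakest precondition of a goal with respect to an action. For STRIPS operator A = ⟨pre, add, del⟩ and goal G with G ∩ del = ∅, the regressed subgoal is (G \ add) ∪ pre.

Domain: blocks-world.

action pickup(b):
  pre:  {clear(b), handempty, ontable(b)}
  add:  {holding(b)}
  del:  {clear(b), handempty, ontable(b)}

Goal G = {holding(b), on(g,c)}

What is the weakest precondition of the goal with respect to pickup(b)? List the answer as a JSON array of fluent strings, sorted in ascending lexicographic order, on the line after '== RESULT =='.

Regress:
  G ∩ del = {}  (empty — regression defined)
  G \ add = {holding(b), on(g,c)} \ {holding(b)} = {on(g,c)}
  ∪ pre   = {on(g,c)} ∪ {clear(b), handempty, ontable(b)}
          = {clear(b), handempty, on(g,c), ontable(b)}

== RESULT ==
["clear(b)", "handempty", "on(g,c)", "ontable(b)"]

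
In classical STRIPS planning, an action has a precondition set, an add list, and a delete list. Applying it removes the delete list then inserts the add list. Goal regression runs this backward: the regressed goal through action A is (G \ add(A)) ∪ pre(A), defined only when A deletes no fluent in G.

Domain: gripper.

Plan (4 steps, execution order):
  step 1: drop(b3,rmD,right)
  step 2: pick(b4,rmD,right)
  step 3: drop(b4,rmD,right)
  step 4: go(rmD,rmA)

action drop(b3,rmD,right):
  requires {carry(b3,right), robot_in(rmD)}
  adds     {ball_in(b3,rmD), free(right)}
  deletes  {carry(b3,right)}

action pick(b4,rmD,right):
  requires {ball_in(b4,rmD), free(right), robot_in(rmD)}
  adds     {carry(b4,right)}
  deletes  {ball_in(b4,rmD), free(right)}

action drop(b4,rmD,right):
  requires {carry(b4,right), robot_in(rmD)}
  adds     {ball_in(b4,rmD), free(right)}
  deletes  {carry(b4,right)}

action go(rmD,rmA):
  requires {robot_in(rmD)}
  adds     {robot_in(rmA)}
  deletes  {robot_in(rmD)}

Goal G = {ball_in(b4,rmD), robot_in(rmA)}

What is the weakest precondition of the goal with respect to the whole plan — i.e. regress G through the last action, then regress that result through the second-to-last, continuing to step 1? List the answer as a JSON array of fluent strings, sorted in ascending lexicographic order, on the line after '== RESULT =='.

Regress step by step:
  through step 4 (go(rmD,rmA)): drop {robot_in(rmA)}, keep {ball_in(b4,rmD)}, require {robot_in(rmD)}
    → {ball_in(b4,rmD), robot_in(rmD)}
  through step 3 (drop(b4,rmD,right)): drop {ball_in(b4,rmD)}, keep {robot_in(rmD)}, require {carry(b4,right), robot_in(rmD)}
    → {carry(b4,right), robot_in(rmD)}
  through step 2 (pick(b4,rmD,right)): drop {carry(b4,right)}, keep {robot_in(rmD)}, require {ball_in(b4,rmD), free(right), robot_in(rmD)}
    → {ball_in(b4,rmD), free(right), robot_in(rmD)}
  through step 1 (drop(b3,rmD,right)): drop {free(right)}, keep {ball_in(b4,rmD), robot_in(rmD)}, require {carry(b3,right), robot_in(rmD)}
    → {ball_in(b4,rmD), carry(b3,right), robot_in(rmD)}

== RESULT ==
["ball_in(b4,rmD)", "carry(b3,right)", "robot_in(rmD)"]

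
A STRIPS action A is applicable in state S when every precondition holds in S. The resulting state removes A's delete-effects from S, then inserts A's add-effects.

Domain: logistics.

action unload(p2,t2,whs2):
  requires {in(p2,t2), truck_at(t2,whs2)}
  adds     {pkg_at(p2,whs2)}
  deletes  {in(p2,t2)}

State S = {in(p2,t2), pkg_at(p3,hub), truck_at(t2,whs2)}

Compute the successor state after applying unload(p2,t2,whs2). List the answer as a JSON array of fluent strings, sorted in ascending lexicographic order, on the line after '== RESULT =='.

Compute (S \ del) ∪ add:
  pre ⊆ S: {in(p2,t2), truck_at(t2,whs2)} ⊆ S  — applicable
  S \ del = {pkg_at(p3,hub), truck_at(t2,whs2)}
  ∪ add   = {pkg_at(p2,whs2), pkg_at(p3,hub), truck_at(t2,whs2)}

== RESULT ==
["pkg_at(p2,whs2)", "pkg_at(p3,hub)", "truck_at(t2,whs2)"]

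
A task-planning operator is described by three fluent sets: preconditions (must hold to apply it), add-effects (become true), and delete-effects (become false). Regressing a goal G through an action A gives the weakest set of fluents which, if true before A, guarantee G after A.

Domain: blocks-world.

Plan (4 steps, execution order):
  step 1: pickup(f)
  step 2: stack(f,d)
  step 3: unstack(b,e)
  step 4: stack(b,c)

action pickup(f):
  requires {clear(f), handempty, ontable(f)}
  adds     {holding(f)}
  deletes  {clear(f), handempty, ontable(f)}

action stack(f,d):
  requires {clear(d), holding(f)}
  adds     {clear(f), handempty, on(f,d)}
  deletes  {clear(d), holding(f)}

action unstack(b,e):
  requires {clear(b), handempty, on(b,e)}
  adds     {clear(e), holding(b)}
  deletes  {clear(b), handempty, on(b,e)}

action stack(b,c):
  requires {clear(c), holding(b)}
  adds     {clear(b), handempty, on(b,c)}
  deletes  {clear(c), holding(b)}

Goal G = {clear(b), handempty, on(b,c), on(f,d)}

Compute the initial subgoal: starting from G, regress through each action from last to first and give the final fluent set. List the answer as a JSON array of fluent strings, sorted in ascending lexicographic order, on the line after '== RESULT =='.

Work backward from the goal:
  through step 4 (stack(b,c)): drop {clear(b), handempty, on(b,c)}, keep {on(f,d)}, require {clear(c), holding(b)}
    → {clear(c), holding(b), on(f,d)}
  through step 3 (unstack(b,e)): drop {holding(b)}, keep {clear(c), on(f,d)}, require {clear(b), handempty, on(b,e)}
    → {clear(b), clear(c), handempty, on(b,e), on(f,d)}
  through step 2 (stack(f,d)): drop {handempty, on(f,d)}, keep {clear(b), clear(c), on(b,e)}, require {clear(d), holding(f)}
    → {clear(b), clear(c), clear(d), holding(f), on(b,e)}
  through step 1 (pickup(f)): drop {holding(f)}, keep {clear(b), clear(c), clear(d), on(b,e)}, require {clear(f), handempty, ontable(f)}
    → {clear(b), clear(c), clear(d), clear(f), handempty, on(b,e), ontable(f)}

== RESULT ==
["clear(b)", "clear(c)", "clear(d)", "clear(f)", "handempty", "on(b,e)", "ontable(f)"]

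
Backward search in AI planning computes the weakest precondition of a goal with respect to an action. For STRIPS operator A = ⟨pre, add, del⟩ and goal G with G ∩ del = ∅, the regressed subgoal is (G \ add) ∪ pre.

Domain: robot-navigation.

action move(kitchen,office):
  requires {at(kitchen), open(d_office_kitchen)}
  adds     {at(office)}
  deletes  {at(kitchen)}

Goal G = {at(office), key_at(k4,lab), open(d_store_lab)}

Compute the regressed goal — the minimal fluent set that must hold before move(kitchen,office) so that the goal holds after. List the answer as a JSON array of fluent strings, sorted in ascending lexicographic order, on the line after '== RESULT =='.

Compute (G \ add) ∪ pre:
  G ∩ del = {}  (empty — regression defined)
  G \ add = {at(office), key_at(k4,lab), open(d_store_lab)} \ {at(office)} = {key_at(k4,lab), open(d_store_lab)}
  ∪ pre   = {key_at(k4,lab), open(d_store_lab)} ∪ {at(kitchen), open(d_office_kitchen)}
          = {at(kitchen), key_at(k4,lab), open(d_office_kitchen), open(d_store_lab)}

== RESULT ==
["at(kitchen)", "key_at(k4,lab)", "open(d_office_kitchen)", "open(d_store_lab)"]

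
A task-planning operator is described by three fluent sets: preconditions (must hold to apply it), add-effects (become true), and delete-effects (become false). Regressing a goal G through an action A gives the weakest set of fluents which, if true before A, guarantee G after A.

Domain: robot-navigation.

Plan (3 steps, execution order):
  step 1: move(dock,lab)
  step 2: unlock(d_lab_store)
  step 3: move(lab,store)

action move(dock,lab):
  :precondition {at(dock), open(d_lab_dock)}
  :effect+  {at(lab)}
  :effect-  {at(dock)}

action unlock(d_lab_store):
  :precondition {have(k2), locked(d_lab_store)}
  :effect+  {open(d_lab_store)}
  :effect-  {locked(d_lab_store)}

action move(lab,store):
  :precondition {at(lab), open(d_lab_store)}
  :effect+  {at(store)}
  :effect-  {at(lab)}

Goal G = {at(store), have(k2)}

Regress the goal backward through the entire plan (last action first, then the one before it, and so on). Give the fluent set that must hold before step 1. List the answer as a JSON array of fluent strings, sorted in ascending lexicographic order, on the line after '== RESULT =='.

Work backward from the goal:
  through step 3 (move(lab,store)): drop {at(store)}, keep {have(k2)}, require {at(lab), open(d_lab_store)}
    → {at(lab), have(k2), open(d_lab_store)}
  through step 2 (unlock(d_lab_store)): drop {open(d_lab_store)}, keep {at(lab), have(k2)}, require {have(k2), locked(d_lab_store)}
    → {at(lab), have(k2), locked(d_lab_store)}
  through step 1 (move(dock,lab)): drop {at(lab)}, keep {have(k2), locked(d_lab_store)}, require {at(dock), open(d_lab_dock)}
    → {at(dock), have(k2), locked(d_lab_store), open(d_lab_dock)}

== RESULT ==
["at(dock)", "have(k2)", "locked(d_lab_store)", "open(d_lab_dock)"]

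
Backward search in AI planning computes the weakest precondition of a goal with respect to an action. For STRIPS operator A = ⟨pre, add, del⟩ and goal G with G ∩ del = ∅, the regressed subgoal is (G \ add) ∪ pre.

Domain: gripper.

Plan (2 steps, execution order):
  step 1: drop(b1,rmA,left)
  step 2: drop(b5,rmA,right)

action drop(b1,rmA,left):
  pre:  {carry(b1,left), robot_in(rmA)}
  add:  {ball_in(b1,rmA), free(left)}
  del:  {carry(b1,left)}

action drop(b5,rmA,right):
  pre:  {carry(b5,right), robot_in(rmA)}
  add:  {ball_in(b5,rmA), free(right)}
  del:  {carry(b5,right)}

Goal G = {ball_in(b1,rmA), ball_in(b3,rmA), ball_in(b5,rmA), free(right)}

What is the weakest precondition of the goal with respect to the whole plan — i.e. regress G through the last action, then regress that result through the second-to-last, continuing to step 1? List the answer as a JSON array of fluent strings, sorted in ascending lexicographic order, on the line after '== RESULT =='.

Work backward from the goal:
  through step 2 (drop(b5,rmA,right)): drop {ball_in(b5,rmA), free(right)}, keep {ball_in(b1,rmA), ball_in(b3,rmA)}, require {carry(b5,right), robot_in(rmA)}
    → {ball_in(b1,rmA), ball_in(b3,rmA), carry(b5,right), robot_in(rmA)}
  through step 1 (drop(b1,rmA,left)): drop {ball_in(b1,rmA)}, keep {ball_in(b3,rmA), carry(b5,right), robot_in(rmA)}, require {carry(b1,left), robot_in(rmA)}
    → {ball_in(b3,rmA), carry(b1,left), carry(b5,right), robot_in(rmA)}

== RESULT ==
["ball_in(b3,rmA)", "carry(b1,left)", "carry(b5,right)", "robot_in(rmA)"]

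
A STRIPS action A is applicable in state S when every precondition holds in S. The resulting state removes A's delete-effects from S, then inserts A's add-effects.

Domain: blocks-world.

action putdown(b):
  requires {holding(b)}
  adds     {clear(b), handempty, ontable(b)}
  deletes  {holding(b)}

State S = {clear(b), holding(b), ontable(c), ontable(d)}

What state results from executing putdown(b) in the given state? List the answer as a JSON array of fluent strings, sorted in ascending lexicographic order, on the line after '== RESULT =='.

Compute (S \ del) ∪ add:
  pre ⊆ S: {holding(b)} ⊆ S  — applicable
  S \ del = {clear(b), ontable(c), ontable(d)}
  ∪ add   = {clear(b), handempty, ontable(b), ontable(c), ontable(d)}

== RESULT ==
["clear(b)", "handempty", "ontable(b)", "ontable(c)", "ontable(d)"]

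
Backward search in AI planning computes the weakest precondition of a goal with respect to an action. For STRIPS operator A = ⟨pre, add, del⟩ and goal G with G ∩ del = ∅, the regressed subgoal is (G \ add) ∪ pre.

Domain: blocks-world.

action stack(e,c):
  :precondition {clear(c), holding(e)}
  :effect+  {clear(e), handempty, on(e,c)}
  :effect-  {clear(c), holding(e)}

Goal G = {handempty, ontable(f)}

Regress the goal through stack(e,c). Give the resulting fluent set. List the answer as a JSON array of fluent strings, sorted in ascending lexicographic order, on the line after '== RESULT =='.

Compute (G \ add) ∪ pre:
  G ∩ del = {}  (empty — regression defined)
  G \ add = {handempty, ontable(f)} \ {clear(e), handempty, on(e,c)} = {ontable(f)}
  ∪ pre   = {ontable(f)} ∪ {clear(c), holding(e)}
          = {clear(c), holding(e), ontable(f)}

== RESULT ==
["clear(c)", "holding(e)", "ontable(f)"]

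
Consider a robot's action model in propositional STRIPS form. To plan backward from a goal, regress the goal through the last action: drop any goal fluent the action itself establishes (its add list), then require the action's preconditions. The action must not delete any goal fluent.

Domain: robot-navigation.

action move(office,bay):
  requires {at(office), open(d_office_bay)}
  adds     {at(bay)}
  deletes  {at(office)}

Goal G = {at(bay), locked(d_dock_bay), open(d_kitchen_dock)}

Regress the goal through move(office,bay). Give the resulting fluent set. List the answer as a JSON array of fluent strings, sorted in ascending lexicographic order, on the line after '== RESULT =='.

Regress:
  G ∩ del = {}  (empty — regression defined)
  G \ add = {at(bay), locked(d_dock_bay), open(d_kitchen_dock)} \ {at(bay)} = {locked(d_dock_bay), open(d_kitchen_dock)}
  ∪ pre   = {locked(d_dock_bay), open(d_kitchen_dock)} ∪ {at(office), open(d_office_bay)}
          = {at(office), locked(d_dock_bay), open(d_kitchen_dock), open(d_office_bay)}

== RESULT ==
["at(office)", "locked(d_dock_bay)", "open(d_kitchen_dock)", "open(d_office_bay)"]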